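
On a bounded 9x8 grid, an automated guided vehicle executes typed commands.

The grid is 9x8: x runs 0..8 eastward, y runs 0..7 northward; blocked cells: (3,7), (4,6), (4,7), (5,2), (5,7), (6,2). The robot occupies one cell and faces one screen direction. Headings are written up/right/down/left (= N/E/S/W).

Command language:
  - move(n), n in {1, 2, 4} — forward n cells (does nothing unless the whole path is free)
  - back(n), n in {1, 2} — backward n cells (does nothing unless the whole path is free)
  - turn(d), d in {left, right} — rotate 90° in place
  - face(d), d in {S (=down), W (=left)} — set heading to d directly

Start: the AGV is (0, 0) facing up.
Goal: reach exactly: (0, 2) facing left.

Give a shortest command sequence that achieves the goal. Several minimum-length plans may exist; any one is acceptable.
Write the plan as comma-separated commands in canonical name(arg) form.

begin: (0, 0) facing up
[1] after move(2): (0, 2) facing up
[2] after turn(left): (0, 2) facing left
shorter routes all fall short; 2 is best.

move(2), turn(left)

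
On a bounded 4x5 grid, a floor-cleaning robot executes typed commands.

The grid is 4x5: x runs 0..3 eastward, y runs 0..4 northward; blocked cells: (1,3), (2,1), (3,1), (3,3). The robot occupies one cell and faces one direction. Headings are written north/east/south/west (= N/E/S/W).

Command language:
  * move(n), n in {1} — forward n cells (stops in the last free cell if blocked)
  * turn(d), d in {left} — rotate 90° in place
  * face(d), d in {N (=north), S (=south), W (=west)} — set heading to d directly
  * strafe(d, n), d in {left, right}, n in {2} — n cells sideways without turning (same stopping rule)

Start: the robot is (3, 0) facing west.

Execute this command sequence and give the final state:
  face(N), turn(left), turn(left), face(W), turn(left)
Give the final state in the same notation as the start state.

initial: (3, 0) facing west
[1] after face(N): (3, 0) facing north
[2] after turn(left): (3, 0) facing west
[3] after turn(left): (3, 0) facing south
[4] after face(W): (3, 0) facing west
[5] after turn(left): (3, 0) facing south

(3, 0) facing south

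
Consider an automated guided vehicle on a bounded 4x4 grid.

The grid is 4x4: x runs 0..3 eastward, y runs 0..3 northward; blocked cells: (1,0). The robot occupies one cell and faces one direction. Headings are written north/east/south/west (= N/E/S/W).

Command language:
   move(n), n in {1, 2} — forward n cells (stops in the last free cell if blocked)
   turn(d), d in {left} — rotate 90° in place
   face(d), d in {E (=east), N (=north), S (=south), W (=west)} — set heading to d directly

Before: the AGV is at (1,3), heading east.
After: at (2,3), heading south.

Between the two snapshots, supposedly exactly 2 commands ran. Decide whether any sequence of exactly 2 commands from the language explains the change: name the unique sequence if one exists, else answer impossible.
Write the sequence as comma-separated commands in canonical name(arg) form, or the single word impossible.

key: running face(S) before move(1) would end elsewhere — order is forced
t0: at (1,3), heading east
step 1 (move(1)): at (2,3), heading east
step 2 (face(S)): at (2,3), heading south
uniquely the one of 49 2-step routes that fits.

move(1), face(S)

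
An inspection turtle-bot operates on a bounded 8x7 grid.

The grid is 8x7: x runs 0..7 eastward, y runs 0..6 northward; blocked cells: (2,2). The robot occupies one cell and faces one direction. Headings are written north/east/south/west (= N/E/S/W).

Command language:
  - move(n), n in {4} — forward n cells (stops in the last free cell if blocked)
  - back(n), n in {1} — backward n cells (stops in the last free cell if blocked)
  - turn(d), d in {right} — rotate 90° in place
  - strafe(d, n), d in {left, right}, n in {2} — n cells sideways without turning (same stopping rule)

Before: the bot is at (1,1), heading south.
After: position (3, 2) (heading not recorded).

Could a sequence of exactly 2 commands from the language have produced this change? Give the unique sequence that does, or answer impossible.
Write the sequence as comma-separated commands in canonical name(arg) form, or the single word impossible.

strafe(left, 2), back(1)

key: running back(1) before strafe(left, 2) would end elsewhere — order is forced
from: at (1,1), heading south
1. strafe(left, 2) → at (3,1), heading south
2. back(1) → at (3,2), heading south
no other 2-command option fits: unique.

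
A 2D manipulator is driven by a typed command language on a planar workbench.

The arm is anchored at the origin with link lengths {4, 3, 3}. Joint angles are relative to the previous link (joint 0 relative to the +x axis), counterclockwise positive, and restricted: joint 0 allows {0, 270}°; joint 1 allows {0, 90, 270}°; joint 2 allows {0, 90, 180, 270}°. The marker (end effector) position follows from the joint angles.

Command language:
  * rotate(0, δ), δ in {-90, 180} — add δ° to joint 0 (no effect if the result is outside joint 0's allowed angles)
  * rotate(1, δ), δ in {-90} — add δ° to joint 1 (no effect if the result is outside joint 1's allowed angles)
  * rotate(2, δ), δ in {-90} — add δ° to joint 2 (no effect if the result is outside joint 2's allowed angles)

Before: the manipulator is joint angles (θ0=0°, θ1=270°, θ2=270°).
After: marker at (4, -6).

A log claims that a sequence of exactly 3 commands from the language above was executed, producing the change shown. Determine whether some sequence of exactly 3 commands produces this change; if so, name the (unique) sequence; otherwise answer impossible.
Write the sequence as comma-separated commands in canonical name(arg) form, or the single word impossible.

rotate(2, -90), rotate(2, -90), rotate(2, -90)

t0: joint angles (θ0=0°, θ1=270°, θ2=270°)
step 1 (rotate(2, -90)): joint angles (θ0=0°, θ1=270°, θ2=180°)
step 2 (rotate(2, -90)): joint angles (θ0=0°, θ1=270°, θ2=90°)
step 3 (rotate(2, -90)): joint angles (θ0=0°, θ1=270°, θ2=0°)
uniquely the one of 64 3-step routes that fits.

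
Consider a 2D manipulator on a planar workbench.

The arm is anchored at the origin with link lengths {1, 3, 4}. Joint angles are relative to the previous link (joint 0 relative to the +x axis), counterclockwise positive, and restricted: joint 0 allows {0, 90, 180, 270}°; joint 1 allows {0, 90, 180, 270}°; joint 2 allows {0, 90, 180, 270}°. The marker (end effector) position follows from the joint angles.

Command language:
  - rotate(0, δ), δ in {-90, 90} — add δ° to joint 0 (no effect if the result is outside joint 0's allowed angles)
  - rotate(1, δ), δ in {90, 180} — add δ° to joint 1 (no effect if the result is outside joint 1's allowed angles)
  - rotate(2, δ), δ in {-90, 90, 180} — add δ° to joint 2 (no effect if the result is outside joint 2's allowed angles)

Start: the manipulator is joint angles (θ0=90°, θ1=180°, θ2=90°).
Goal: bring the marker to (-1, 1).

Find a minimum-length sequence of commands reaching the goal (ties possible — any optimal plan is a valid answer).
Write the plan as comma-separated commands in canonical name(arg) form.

start: joint angles (θ0=90°, θ1=180°, θ2=90°)
t=1 rotate(1, 90) ⇒ joint angles (θ0=90°, θ1=270°, θ2=90°)
t=2 rotate(2, 90) ⇒ joint angles (θ0=90°, θ1=270°, θ2=180°)
minimal: 2 command(s), checked below 2.

rotate(1, 90), rotate(2, 90)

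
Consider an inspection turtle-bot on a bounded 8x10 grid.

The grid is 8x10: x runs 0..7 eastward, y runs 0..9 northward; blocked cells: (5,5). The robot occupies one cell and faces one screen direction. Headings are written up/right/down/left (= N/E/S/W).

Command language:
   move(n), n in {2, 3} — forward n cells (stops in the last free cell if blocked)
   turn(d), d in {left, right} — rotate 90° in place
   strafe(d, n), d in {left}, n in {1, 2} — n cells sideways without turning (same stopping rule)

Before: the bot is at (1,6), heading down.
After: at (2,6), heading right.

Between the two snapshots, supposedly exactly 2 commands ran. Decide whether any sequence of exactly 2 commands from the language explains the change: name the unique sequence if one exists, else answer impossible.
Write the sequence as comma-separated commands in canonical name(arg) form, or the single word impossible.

strafe(left, 1), turn(left)

key: order matters: swapping strafe(left, 1) and turn(left) lands elsewhere
start: at (1,6), heading down
[1] after strafe(left, 1): at (2,6), heading down
[2] after turn(left): at (2,6), heading right
all 36 alternatives checked — unique.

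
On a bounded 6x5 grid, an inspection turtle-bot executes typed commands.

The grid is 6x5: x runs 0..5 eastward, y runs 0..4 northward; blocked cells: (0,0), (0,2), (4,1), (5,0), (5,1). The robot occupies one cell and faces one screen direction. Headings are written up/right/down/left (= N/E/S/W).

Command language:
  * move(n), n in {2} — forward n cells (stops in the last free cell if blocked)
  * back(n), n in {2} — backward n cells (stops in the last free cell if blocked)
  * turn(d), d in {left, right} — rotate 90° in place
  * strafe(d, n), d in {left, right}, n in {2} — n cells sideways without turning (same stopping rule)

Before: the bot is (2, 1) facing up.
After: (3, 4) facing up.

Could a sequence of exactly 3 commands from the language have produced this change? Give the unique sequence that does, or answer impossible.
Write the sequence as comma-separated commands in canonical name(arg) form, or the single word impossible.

key: running move(2) before strafe(right, 2) would end elsewhere — order is forced
initial: (2, 1) facing up
step 1 (strafe(right, 2)): (3, 1) facing up
step 2 (move(2)): (3, 3) facing up
step 3 (move(2)): (3, 4) facing up
no other 3-command option fits: unique.

strafe(right, 2), move(2), move(2)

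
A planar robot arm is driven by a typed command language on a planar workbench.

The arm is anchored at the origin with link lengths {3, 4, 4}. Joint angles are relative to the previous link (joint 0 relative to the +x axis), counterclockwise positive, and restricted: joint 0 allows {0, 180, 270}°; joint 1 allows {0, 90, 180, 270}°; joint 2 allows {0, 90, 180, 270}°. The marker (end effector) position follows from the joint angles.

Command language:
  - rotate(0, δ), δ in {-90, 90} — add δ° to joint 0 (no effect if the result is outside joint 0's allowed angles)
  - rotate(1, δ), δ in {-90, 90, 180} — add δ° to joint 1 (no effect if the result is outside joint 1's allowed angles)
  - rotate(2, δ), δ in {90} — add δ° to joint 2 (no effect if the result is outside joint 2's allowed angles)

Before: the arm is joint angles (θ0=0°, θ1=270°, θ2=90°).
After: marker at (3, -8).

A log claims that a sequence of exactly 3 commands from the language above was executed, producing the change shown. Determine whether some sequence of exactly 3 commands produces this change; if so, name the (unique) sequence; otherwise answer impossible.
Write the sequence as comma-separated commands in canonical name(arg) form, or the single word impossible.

begin: joint angles (θ0=0°, θ1=270°, θ2=90°)
t=1 rotate(2, 90) ⇒ joint angles (θ0=0°, θ1=270°, θ2=180°)
t=2 rotate(2, 90) ⇒ joint angles (θ0=0°, θ1=270°, θ2=270°)
t=3 rotate(2, 90) ⇒ joint angles (θ0=0°, θ1=270°, θ2=0°)
no rival 3-sequence matches.

rotate(2, 90), rotate(2, 90), rotate(2, 90)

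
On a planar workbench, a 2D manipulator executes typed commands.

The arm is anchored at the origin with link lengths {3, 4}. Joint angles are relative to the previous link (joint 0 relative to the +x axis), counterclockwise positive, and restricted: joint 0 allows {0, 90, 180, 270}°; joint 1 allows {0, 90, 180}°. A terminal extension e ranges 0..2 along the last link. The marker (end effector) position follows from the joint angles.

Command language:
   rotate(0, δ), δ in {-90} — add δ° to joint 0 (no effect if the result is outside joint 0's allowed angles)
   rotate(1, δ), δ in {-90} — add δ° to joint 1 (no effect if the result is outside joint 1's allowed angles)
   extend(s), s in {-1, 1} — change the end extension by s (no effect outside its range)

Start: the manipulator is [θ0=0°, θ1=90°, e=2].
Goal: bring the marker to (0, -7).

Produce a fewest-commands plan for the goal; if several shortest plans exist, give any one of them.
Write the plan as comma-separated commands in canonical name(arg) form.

t0: [θ0=0°, θ1=90°, e=2]
[1] after rotate(0, -90): [θ0=270°, θ1=90°, e=2]
[2] after rotate(1, -90): [θ0=270°, θ1=0°, e=2]
[3] after extend(-1): [θ0=270°, θ1=0°, e=1]
[4] after extend(-1): [θ0=270°, θ1=0°, e=0]
minimal: 4 command(s), checked below 4.

rotate(0, -90), rotate(1, -90), extend(-1), extend(-1)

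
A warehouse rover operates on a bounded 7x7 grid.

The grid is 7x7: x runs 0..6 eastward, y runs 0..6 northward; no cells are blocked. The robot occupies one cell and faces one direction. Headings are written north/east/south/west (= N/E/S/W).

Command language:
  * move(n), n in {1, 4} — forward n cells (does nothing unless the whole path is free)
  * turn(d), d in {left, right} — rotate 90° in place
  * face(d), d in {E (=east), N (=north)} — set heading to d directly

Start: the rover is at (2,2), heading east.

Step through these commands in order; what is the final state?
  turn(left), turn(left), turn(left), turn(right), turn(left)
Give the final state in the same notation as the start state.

at (2,2), heading south

start: at (2,2), heading east
step 1 (turn(left)): at (2,2), heading north
step 2 (turn(left)): at (2,2), heading west
step 3 (turn(left)): at (2,2), heading south
step 4 (turn(right)): at (2,2), heading west
step 5 (turn(left)): at (2,2), heading south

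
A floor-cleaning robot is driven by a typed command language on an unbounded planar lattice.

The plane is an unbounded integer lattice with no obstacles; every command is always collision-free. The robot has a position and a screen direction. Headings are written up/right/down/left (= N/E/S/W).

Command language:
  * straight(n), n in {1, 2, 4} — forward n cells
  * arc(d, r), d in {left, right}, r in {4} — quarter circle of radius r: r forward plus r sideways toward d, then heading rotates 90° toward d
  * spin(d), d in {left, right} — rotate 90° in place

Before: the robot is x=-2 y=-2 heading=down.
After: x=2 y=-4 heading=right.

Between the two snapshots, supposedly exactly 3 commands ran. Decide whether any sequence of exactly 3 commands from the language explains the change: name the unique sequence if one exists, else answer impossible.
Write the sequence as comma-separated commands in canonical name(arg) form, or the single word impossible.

straight(2), spin(left), straight(4)

key: cell and facing (now E) both changed — the 3 commands mix motion and turning
start: x=-2 y=-2 heading=down
1. straight(2) → x=-2 y=-4 heading=down
2. spin(left) → x=-2 y=-4 heading=right
3. straight(4) → x=2 y=-4 heading=right
no rival 3-sequence matches.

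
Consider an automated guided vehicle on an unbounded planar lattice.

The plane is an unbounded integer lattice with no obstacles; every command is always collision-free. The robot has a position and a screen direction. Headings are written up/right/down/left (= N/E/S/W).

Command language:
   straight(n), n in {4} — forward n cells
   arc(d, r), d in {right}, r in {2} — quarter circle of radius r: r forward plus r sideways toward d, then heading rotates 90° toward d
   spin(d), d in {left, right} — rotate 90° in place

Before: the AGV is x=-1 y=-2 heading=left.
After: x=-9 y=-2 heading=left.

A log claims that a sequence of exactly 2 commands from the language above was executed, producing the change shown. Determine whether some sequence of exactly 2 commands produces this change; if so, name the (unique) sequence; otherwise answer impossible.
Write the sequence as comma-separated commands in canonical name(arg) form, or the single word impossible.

key: still facing W at the end — nothing in the sequence rotates
start: x=-1 y=-2 heading=left
[1] after straight(4): x=-5 y=-2 heading=left
[2] after straight(4): x=-9 y=-2 heading=left
all 16 alternatives checked — unique.

straight(4), straight(4)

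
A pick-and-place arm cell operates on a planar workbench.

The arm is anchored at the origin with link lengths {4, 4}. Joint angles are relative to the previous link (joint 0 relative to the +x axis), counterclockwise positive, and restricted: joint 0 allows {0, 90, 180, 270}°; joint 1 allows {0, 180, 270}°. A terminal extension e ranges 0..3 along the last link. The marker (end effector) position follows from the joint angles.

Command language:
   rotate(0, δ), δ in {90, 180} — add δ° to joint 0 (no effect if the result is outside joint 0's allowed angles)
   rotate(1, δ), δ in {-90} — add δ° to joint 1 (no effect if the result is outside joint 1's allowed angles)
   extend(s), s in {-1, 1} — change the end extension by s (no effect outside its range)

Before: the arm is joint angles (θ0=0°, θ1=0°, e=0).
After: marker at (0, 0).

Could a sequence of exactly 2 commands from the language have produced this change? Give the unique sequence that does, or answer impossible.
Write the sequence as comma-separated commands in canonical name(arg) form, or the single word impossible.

start: joint angles (θ0=0°, θ1=0°, e=0)
t=1 rotate(1, -90) ⇒ joint angles (θ0=0°, θ1=270°, e=0)
t=2 rotate(1, -90) ⇒ joint angles (θ0=0°, θ1=180°, e=0)
all 25 alternatives checked — unique.

rotate(1, -90), rotate(1, -90)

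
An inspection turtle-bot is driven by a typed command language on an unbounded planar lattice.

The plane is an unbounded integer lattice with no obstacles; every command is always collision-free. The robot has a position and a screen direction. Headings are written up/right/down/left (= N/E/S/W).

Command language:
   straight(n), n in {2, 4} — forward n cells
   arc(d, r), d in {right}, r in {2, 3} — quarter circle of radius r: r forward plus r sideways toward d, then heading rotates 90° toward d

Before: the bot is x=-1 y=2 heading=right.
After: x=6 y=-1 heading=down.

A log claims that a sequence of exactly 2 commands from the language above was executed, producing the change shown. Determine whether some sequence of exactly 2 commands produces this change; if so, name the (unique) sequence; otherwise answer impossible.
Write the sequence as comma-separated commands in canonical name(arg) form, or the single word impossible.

straight(4), arc(right, 3)

key: order matters: swapping straight(4) and arc(right, 3) lands elsewhere
initial: x=-1 y=2 heading=right
1. straight(4) → x=3 y=2 heading=right
2. arc(right, 3) → x=6 y=-1 heading=down
no other 2-command option fits: unique.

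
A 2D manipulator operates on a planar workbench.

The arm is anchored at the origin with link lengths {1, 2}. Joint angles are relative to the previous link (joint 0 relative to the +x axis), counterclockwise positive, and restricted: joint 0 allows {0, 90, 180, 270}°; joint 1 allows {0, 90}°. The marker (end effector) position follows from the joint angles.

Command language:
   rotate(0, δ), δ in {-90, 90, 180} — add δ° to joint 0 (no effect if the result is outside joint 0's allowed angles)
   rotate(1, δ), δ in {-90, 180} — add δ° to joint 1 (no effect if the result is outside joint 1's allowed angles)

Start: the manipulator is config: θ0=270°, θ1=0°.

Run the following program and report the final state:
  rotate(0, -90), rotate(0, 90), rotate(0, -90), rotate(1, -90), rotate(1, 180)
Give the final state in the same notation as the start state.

config: θ0=180°, θ1=0°

t0: config: θ0=270°, θ1=0°
step 1 (rotate(0, -90)): config: θ0=180°, θ1=0°
step 2 (rotate(0, 90)): config: θ0=270°, θ1=0°
step 3 (rotate(0, -90)): config: θ0=180°, θ1=0°
step 4 (rotate(1, -90)): config: θ0=180°, θ1=0°
step 5 (rotate(1, 180)): config: θ0=180°, θ1=0°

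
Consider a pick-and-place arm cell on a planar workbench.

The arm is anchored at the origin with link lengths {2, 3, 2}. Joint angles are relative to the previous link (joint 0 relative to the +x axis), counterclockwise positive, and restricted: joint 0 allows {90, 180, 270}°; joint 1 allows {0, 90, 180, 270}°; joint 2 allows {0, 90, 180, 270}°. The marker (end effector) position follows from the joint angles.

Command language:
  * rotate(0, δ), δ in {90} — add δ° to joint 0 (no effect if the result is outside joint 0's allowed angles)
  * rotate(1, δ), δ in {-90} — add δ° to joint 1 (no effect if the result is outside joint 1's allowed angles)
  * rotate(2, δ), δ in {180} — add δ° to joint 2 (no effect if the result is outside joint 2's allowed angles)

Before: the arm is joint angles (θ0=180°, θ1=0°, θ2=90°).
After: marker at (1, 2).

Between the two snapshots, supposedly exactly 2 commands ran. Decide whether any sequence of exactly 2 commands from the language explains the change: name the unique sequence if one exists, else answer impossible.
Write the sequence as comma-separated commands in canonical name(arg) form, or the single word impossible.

rotate(1, -90), rotate(1, -90)

from: joint angles (θ0=180°, θ1=0°, θ2=90°)
t=1 rotate(1, -90) ⇒ joint angles (θ0=180°, θ1=270°, θ2=90°)
t=2 rotate(1, -90) ⇒ joint angles (θ0=180°, θ1=180°, θ2=90°)
no other 2-command option fits: unique.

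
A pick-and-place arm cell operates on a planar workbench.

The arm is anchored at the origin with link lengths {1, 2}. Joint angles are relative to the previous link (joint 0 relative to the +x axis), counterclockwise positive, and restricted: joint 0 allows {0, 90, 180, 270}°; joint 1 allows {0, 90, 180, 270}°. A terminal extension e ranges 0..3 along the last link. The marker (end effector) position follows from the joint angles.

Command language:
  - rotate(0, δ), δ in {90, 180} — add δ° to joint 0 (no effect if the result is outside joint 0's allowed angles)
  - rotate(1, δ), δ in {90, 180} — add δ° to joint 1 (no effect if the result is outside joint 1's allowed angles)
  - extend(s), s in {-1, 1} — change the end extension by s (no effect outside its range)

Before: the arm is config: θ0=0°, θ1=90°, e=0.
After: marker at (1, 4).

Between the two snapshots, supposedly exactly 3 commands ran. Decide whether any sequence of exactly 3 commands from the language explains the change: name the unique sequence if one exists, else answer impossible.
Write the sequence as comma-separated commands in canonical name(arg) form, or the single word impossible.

extend(-1), extend(1), extend(1)

key: running extend(1) before extend(-1) would end elsewhere — order is forced
initial: config: θ0=0°, θ1=90°, e=0
1. extend(-1) → config: θ0=0°, θ1=90°, e=0
2. extend(1) → config: θ0=0°, θ1=90°, e=1
3. extend(1) → config: θ0=0°, θ1=90°, e=2
no rival 3-sequence matches.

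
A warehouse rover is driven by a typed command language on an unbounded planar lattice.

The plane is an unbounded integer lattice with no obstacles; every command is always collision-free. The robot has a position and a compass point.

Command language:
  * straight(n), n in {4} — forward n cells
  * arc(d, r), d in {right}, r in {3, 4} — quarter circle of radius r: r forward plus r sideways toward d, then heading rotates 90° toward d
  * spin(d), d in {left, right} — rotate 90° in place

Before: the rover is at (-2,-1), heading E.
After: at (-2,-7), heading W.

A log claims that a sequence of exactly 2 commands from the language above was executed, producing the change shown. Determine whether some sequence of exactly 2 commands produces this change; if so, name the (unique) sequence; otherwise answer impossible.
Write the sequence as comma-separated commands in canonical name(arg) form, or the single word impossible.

arc(right, 3), arc(right, 3)

key: position moved to (-2,-7) AND the heading swung to W — translation plus rotation needed
initial: at (-2,-1), heading E
[1] after arc(right, 3): at (1,-4), heading S
[2] after arc(right, 3): at (-2,-7), heading W
no other 2-command option fits: unique.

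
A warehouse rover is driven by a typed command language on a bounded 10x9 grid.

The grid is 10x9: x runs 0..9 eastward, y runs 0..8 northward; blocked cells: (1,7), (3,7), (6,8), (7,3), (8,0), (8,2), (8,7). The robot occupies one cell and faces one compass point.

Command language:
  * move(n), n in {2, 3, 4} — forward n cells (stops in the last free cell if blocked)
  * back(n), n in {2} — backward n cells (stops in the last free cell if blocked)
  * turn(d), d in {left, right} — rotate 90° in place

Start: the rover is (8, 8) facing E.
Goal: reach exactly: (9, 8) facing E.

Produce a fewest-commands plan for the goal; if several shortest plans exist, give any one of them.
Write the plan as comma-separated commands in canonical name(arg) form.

move(3)

begin: (8, 8) facing E
step 1 (move(3)): (9, 8) facing E
nothing shorter than 1 reaches the goal.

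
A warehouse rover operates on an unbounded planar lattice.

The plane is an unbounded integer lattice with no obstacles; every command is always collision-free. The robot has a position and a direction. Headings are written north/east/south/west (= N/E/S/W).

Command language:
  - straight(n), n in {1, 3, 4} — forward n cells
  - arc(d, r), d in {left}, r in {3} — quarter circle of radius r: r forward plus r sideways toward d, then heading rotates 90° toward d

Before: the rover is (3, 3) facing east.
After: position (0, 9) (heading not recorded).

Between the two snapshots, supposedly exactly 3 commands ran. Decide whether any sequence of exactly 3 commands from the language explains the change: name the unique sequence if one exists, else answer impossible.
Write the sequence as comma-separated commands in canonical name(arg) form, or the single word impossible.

key: running straight(3) before arc(left, 3) would end elsewhere — order is forced
start: (3, 3) facing east
step 1 (arc(left, 3)): (6, 6) facing north
step 2 (arc(left, 3)): (3, 9) facing west
step 3 (straight(3)): (0, 9) facing west
no rival 3-sequence matches.

arc(left, 3), arc(left, 3), straight(3)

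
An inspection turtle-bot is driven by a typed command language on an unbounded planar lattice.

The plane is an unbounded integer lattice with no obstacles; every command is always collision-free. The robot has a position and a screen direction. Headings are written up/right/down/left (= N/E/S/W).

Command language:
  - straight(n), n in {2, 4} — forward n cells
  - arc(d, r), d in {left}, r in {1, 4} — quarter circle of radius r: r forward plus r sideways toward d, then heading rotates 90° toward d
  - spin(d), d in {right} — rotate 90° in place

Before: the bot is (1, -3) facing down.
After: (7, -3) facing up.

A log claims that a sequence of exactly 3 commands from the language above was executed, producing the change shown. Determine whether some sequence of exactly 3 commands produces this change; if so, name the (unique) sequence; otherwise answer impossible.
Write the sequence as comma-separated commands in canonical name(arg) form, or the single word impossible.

arc(left, 1), straight(4), arc(left, 1)

key: cell and facing (now N) both changed — the 3 commands mix motion and turning
from: (1, -3) facing down
1. arc(left, 1) → (2, -4) facing right
2. straight(4) → (6, -4) facing right
3. arc(left, 1) → (7, -3) facing up
uniquely the one of 125 3-step routes that fits.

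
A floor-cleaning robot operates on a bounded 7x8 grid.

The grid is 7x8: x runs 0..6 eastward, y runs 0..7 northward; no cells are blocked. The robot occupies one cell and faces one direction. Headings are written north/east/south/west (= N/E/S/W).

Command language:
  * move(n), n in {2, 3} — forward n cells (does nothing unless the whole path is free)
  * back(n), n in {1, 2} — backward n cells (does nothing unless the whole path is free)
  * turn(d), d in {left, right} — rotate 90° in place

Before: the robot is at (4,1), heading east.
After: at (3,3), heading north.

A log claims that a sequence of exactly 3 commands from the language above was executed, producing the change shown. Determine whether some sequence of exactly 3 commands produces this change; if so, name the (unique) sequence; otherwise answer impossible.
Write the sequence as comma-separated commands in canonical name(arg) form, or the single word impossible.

back(1), turn(left), move(2)

key: order matters: swapping back(1) and move(2) lands elsewhere
t0: at (4,1), heading east
t=1 back(1) ⇒ at (3,1), heading east
t=2 turn(left) ⇒ at (3,1), heading north
t=3 move(2) ⇒ at (3,3), heading north
uniquely the one of 216 3-step routes that fits.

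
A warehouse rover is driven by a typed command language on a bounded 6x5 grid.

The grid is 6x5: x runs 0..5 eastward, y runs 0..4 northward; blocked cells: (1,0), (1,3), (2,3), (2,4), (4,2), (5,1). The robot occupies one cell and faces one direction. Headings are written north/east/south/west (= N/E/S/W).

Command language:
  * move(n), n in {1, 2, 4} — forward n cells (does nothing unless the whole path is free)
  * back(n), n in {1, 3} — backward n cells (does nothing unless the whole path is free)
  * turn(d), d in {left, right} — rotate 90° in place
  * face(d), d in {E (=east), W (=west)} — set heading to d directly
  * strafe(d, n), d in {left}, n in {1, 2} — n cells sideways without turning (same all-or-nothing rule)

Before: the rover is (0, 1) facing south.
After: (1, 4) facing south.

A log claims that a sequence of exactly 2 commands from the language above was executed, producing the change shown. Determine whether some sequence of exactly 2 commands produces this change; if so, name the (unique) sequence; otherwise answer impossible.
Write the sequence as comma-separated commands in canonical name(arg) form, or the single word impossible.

key: order matters: swapping back(3) and strafe(left, 1) lands elsewhere
from: (0, 1) facing south
t=1 back(3) ⇒ (0, 4) facing south
t=2 strafe(left, 1) ⇒ (1, 4) facing south
all 121 alternatives checked — unique.

back(3), strafe(left, 1)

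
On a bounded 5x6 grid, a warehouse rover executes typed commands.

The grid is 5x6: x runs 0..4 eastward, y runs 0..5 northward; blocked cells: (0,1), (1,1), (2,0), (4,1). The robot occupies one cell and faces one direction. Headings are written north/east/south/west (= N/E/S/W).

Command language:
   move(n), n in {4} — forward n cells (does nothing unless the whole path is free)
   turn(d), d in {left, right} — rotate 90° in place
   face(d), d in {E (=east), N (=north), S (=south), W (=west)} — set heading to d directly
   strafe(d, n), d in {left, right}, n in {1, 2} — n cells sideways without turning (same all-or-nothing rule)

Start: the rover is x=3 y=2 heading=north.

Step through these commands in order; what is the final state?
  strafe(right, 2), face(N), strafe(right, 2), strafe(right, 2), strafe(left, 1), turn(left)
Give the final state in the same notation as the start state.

x=2 y=2 heading=west

t0: x=3 y=2 heading=north
step 1 (strafe(right, 2)): x=3 y=2 heading=north
step 2 (face(N)): x=3 y=2 heading=north
step 3 (strafe(right, 2)): x=3 y=2 heading=north
step 4 (strafe(right, 2)): x=3 y=2 heading=north
step 5 (strafe(left, 1)): x=2 y=2 heading=north
step 6 (turn(left)): x=2 y=2 heading=west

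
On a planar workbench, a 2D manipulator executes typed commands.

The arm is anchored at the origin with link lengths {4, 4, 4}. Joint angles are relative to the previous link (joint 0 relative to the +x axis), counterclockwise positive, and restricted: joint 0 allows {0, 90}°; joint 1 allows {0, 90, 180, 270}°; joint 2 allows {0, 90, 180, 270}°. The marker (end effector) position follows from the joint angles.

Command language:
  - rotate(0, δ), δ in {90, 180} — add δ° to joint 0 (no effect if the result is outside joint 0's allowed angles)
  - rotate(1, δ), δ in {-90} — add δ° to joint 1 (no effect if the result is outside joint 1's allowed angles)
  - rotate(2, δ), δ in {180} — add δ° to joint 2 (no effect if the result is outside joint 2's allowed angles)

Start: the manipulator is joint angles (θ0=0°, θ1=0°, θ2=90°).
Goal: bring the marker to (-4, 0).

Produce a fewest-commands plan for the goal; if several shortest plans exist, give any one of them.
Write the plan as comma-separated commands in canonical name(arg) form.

rotate(1, -90), rotate(1, -90), rotate(1, -90), rotate(0, 90)

initial: joint angles (θ0=0°, θ1=0°, θ2=90°)
1. rotate(1, -90) → joint angles (θ0=0°, θ1=270°, θ2=90°)
2. rotate(1, -90) → joint angles (θ0=0°, θ1=180°, θ2=90°)
3. rotate(1, -90) → joint angles (θ0=0°, θ1=90°, θ2=90°)
4. rotate(0, 90) → joint angles (θ0=90°, θ1=90°, θ2=90°)
no 3-step plan works, so 4 is optimal.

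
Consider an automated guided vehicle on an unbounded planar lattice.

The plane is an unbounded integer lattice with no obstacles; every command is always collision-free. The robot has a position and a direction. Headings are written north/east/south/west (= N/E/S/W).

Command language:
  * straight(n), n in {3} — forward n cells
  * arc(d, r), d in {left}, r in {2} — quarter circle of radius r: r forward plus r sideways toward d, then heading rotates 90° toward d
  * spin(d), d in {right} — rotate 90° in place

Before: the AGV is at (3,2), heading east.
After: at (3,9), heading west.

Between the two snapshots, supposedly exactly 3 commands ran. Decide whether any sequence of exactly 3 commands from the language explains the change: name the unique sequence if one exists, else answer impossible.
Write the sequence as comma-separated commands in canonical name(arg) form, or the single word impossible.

arc(left, 2), straight(3), arc(left, 2)

key: cell and facing (now W) both changed — the 3 commands mix motion and turning
begin: at (3,2), heading east
t=1 arc(left, 2) ⇒ at (5,4), heading north
t=2 straight(3) ⇒ at (5,7), heading north
t=3 arc(left, 2) ⇒ at (3,9), heading west
uniquely the one of 27 3-step routes that fits.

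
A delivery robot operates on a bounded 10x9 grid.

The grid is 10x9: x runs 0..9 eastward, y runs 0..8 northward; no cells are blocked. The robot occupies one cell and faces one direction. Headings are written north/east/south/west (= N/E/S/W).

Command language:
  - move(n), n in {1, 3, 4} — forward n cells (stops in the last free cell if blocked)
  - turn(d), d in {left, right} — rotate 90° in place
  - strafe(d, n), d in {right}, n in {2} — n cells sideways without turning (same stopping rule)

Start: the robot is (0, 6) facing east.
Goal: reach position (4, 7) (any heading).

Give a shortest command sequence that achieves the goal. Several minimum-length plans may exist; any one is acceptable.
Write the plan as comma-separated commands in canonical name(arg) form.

move(4), turn(left), move(1)

t0: (0, 6) facing east
[1] after move(4): (4, 6) facing east
[2] after turn(left): (4, 6) facing north
[3] after move(1): (4, 7) facing north
no 2-step plan works, so 3 is optimal.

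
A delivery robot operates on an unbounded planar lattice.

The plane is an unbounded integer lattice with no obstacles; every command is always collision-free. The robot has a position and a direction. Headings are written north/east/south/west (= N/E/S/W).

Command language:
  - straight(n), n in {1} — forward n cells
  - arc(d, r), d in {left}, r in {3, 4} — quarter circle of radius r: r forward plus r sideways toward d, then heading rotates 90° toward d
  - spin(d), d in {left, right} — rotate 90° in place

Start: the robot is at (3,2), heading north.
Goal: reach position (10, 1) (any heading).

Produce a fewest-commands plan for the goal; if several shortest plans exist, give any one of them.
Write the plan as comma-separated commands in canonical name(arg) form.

t0: at (3,2), heading north
t=1 spin(left) ⇒ at (3,2), heading west
t=2 spin(left) ⇒ at (3,2), heading south
t=3 arc(left, 4) ⇒ at (7,-2), heading east
t=4 arc(left, 3) ⇒ at (10,1), heading north
minimal: 4 command(s), checked below 4.

spin(left), spin(left), arc(left, 4), arc(left, 3)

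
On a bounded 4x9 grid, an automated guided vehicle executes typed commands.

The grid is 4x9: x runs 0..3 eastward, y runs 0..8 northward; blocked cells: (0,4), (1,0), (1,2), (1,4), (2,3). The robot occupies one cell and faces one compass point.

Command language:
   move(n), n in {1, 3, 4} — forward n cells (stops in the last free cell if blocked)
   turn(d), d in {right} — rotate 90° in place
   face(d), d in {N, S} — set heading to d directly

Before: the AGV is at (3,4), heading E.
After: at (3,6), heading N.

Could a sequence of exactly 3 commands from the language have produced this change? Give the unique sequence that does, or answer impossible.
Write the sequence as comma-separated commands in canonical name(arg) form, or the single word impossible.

key: order matters: swapping face(N) and move(1) lands elsewhere
initial: at (3,4), heading E
1. face(N) → at (3,4), heading N
2. move(1) → at (3,5), heading N
3. move(1) → at (3,6), heading N
all 216 alternatives checked — unique.

face(N), move(1), move(1)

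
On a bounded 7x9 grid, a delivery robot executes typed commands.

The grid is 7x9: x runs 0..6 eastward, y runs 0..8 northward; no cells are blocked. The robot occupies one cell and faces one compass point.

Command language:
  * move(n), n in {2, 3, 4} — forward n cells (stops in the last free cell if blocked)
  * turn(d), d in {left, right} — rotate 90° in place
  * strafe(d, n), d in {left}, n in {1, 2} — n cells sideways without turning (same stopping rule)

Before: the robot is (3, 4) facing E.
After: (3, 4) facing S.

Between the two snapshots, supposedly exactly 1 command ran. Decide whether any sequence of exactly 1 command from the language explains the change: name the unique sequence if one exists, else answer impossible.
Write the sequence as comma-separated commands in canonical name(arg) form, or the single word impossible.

turn(right)

key: (3,4) unchanged — the single command moves nothing
t0: (3, 4) facing E
1. turn(right) → (3, 4) facing S
no other 1-command option fits: unique.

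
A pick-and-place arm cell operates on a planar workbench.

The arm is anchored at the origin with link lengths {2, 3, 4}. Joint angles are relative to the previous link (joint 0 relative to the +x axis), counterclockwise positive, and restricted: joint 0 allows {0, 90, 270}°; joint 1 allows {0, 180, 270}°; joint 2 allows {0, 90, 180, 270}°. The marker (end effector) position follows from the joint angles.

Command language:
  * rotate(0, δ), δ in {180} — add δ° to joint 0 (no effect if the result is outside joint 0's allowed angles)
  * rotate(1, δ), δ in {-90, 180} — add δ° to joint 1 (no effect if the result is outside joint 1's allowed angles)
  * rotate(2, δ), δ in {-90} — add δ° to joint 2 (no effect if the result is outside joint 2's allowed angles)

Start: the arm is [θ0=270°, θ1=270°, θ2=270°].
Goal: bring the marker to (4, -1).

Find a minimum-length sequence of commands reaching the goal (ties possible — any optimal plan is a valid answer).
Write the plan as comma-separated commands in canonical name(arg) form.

begin: [θ0=270°, θ1=270°, θ2=270°]
step 1 (rotate(0, 180)): [θ0=90°, θ1=270°, θ2=270°]
step 2 (rotate(1, -90)): [θ0=90°, θ1=180°, θ2=270°]
step 3 (rotate(2, -90)): [θ0=90°, θ1=180°, θ2=180°]
step 4 (rotate(2, -90)): [θ0=90°, θ1=180°, θ2=90°]
shorter routes all fall short; 4 is best.

rotate(0, 180), rotate(1, -90), rotate(2, -90), rotate(2, -90)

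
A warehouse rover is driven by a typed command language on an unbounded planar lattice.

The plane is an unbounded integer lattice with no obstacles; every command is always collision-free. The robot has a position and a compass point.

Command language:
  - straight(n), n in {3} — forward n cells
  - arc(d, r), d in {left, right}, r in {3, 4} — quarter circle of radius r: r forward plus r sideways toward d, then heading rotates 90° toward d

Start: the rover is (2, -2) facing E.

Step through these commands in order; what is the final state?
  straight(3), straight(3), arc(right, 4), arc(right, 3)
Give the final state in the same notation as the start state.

t0: (2, -2) facing E
t=1 straight(3) ⇒ (5, -2) facing E
t=2 straight(3) ⇒ (8, -2) facing E
t=3 arc(right, 4) ⇒ (12, -6) facing S
t=4 arc(right, 3) ⇒ (9, -9) facing W

(9, -9) facing W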